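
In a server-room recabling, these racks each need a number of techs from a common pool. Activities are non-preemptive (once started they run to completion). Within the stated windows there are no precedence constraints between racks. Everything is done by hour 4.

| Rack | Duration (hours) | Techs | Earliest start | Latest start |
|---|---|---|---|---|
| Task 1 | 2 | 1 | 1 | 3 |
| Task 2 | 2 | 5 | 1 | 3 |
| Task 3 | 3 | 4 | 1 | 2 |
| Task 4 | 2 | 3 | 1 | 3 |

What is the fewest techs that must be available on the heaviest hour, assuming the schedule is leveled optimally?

Early-start (Task 1@1, Task 2@1, Task 3@1, Task 4@1) gives peak 13: h1:13  h2:13  h3:4  h4:0.
Shift Task 2→3.
Schedule Task 1@1, Task 2@3, Task 3@1, Task 4@1: h1:8  h2:8  h3:9  h4:5 — peak 9.

9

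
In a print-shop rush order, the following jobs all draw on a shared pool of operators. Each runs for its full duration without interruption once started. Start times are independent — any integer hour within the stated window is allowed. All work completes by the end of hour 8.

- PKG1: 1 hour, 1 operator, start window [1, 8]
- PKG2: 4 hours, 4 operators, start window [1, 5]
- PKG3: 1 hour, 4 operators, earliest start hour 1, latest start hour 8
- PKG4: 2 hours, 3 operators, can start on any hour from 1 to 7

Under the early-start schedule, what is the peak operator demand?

Early-start schedule: PKG1@1, PKG2@1, PKG3@1, PKG4@1.
Load per hour: hour 1: 12, hour 2: 7, hour 3: 4, hour 4: 4, hour 5: 0, hour 6: 0, hour 7: 0, hour 8: 0.
Peak is 12.

12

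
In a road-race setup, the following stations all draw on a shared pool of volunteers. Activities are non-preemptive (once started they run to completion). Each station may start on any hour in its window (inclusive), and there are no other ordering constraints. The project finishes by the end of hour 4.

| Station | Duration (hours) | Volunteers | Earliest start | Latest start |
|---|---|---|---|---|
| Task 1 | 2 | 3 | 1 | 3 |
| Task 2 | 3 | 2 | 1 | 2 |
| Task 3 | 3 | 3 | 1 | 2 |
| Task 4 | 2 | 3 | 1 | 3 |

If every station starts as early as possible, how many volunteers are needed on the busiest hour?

11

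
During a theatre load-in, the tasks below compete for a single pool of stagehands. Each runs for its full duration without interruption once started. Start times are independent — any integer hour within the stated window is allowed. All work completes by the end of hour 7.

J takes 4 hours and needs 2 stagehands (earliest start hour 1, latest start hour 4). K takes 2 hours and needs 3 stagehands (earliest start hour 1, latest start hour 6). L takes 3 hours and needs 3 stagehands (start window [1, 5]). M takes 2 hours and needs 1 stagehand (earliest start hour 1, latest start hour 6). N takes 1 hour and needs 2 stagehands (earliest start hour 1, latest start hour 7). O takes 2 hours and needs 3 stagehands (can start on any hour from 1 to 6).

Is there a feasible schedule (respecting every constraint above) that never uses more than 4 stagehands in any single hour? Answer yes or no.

Total stagehand-hours = 33; over 7 hours the average is 33/7 > 4, so some hour must exceed 4.

no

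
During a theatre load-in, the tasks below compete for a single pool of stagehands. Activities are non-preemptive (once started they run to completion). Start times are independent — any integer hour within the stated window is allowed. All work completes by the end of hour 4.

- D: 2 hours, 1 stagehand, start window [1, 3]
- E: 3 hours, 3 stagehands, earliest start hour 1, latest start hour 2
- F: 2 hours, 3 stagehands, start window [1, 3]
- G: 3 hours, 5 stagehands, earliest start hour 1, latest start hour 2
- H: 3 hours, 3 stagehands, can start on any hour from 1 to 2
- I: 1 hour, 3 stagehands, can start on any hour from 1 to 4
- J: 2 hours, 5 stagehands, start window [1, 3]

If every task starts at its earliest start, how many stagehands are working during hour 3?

11

At early start, hour 3 has: E, G, H.
Demand: 3 + 5 + 3 = 11.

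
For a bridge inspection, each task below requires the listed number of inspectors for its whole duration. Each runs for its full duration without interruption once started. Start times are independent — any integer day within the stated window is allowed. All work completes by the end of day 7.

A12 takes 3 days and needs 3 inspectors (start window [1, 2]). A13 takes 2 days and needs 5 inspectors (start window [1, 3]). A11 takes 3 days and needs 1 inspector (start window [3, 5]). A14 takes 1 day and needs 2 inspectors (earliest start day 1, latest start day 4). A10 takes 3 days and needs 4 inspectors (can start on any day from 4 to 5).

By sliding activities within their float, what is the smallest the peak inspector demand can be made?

Early-start (A12@1, A13@1, A11@3, A14@1, A10@4) gives peak 10: d1:10  d2:8  d3:4  d4:5  d5:5  d6:4  d7:0.
Shift A14→3.
Schedule A12@1, A13@1, A11@3, A14@3, A10@4: d1:8  d2:8  d3:6  d4:5  d5:5  d6:4  d7:0 — peak 8.

8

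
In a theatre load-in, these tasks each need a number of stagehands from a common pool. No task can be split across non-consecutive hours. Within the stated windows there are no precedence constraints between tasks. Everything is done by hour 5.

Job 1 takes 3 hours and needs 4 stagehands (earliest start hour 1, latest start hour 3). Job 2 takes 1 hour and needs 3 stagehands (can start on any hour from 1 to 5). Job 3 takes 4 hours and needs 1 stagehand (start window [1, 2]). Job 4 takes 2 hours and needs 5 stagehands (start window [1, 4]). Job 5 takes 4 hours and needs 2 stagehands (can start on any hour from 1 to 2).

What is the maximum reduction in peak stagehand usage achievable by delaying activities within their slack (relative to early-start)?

7

Early-start peak: h1:15  h2:12  h3:7  h4:3  h5:0 ⇒ 15.
Leveled (Job 1@1, Job 2@1, Job 3@1, Job 4@4, Job 5@2): h1:8  h2:7  h3:7  h4:8  h5:7 ⇒ 8.
Reduction 15 − 8 = 7.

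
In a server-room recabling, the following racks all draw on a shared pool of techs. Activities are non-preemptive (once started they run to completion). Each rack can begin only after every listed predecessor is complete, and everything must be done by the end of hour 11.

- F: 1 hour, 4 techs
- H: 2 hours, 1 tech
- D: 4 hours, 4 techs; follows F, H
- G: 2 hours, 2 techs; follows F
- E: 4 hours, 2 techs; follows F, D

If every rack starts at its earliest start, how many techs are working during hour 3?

6

At early start, hour 3 has: D, G.
Demand: 4 + 2 = 6.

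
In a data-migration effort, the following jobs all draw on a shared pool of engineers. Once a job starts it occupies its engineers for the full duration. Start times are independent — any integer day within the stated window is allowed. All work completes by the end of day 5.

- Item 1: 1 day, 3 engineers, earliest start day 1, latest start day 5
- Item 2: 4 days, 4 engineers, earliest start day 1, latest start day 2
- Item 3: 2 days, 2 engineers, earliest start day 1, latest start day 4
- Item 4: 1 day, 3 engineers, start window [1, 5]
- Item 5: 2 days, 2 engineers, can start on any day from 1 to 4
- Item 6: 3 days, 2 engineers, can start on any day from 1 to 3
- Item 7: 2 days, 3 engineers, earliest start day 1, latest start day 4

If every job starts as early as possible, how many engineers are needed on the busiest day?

Early-start schedule: Item 1@1, Item 2@1, Item 3@1, Item 4@1, Item 5@1, Item 6@1, Item 7@1.
Load per day: day 1: 19, day 2: 13, day 3: 6, day 4: 4, day 5: 0.
Peak is 19.

19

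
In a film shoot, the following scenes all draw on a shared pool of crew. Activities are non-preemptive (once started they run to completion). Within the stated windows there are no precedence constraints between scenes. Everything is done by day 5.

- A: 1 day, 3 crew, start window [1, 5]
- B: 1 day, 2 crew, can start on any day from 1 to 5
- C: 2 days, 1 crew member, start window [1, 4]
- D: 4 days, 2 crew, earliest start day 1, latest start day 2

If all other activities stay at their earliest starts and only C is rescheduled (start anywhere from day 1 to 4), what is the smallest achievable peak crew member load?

C@1: d1:8  d2:3  d3:2  d4:2  d5:0 → peak 8
C@2: d1:7  d2:3  d3:3  d4:2  d5:0 → peak 7
C@3: d1:7  d2:2  d3:3  d4:3  d5:0 → peak 7
C@4: d1:7  d2:2  d3:2  d4:3  d5:1 → peak 7
Best is C@2, peak 7.

7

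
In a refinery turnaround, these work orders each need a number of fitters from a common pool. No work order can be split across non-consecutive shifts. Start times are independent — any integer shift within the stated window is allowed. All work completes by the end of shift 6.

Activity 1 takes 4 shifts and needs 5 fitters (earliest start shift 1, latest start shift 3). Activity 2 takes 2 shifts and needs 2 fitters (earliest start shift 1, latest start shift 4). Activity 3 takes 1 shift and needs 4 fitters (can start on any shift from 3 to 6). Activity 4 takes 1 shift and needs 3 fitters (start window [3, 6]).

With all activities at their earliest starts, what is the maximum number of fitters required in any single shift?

12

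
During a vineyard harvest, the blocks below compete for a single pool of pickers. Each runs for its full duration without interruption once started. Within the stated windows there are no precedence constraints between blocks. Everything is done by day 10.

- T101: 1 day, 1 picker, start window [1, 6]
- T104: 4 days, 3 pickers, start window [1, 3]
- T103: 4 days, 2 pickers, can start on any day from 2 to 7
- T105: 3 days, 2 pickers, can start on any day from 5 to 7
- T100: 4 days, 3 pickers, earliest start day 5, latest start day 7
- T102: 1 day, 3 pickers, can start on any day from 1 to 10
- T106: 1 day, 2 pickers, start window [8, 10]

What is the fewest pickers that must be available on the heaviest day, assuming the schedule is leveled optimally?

5

Early-start (T101@1, T104@1, T103@2, T105@5, T100@5, T102@1, T106@8) gives peak 7: d1:7  d2:5  d3:5  d4:5  d5:7  d6:5  d7:5  d8:5  d9:0  d10:0.
Shift T100→6, T102→10.
Schedule T101@1, T104@1, T103@2, T105@5, T100@6, T102@10, T106@8: d1:4  d2:5  d3:5  d4:5  d5:4  d6:5  d7:5  d8:5  d9:3  d10:3 — peak 5.
Total picker-days = 44 over 10 days ⇒ peak ≥ ⌈44/10⌉ = 5, so 5 is optimal.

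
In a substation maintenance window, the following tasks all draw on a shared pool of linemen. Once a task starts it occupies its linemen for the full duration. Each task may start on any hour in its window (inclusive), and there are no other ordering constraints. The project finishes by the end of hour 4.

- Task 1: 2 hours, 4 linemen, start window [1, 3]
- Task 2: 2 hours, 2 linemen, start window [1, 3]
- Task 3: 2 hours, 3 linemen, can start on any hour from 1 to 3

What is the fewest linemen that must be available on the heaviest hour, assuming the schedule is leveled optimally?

Early-start (Task 1@1, Task 2@1, Task 3@1) gives peak 9: h1:9  h2:9  h3:0  h4:0.
Shift Task 2→3, Task 3→3.
Schedule Task 1@1, Task 2@3, Task 3@3: h1:4  h2:4  h3:5  h4:5 — peak 5.
Total lineman-hours = 18 over 4 hours ⇒ peak ≥ ⌈18/4⌉ = 5, so 5 is optimal.

5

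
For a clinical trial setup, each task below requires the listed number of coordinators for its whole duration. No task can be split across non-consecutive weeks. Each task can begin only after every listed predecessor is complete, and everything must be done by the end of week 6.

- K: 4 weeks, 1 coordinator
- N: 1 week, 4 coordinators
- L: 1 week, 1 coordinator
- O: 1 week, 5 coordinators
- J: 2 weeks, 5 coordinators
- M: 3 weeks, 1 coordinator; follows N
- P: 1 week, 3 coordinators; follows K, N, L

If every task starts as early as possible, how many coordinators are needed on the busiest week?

16

Early-start schedule: K@1, N@1, L@1, O@1, J@1, M@2, P@5.
Load per week: week 1: 16, week 2: 7, week 3: 2, week 4: 2, week 5: 3, week 6: 0.
Peak is 16.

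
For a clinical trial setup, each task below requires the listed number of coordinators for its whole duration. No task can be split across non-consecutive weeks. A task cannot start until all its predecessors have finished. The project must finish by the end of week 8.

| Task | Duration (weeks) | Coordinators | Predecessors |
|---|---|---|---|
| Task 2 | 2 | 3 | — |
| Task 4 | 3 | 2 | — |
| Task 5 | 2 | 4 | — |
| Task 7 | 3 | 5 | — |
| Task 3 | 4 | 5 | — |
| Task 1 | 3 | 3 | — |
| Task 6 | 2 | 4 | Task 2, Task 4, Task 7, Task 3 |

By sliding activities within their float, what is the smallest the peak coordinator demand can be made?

10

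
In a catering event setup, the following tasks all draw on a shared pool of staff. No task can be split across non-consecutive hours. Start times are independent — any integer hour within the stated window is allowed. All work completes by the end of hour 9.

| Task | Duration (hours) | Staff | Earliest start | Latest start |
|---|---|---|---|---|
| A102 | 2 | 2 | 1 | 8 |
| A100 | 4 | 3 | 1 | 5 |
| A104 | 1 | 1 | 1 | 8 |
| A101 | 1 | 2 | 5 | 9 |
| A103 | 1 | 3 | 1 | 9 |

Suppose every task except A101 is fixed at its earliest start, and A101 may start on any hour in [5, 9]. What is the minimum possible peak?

A101@5: h1:9  h2:5  h3:3  h4:3  h5:2  h6:0  h7:0  h8:0  h9:0 → peak 9
A101@6: h1:9  h2:5  h3:3  h4:3  h5:0  h6:2  h7:0  h8:0  h9:0 → peak 9
A101@7: h1:9  h2:5  h3:3  h4:3  h5:0  h6:0  h7:2  h8:0  h9:0 → peak 9
A101@8: h1:9  h2:5  h3:3  h4:3  h5:0  h6:0  h7:0  h8:2  h9:0 → peak 9
A101@9: h1:9  h2:5  h3:3  h4:3  h5:0  h6:0  h7:0  h8:0  h9:2 → peak 9
Best is A101@5, peak 9.

9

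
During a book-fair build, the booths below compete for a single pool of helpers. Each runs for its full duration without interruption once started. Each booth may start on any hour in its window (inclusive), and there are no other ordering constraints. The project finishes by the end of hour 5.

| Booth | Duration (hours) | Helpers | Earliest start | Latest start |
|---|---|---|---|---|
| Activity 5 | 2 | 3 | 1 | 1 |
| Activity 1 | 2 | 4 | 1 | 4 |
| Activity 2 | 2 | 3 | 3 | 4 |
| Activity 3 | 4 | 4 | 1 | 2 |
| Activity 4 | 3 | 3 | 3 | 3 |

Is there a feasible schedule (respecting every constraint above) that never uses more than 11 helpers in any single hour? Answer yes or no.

Schedule Activity 5@1, Activity 1@1, Activity 2@3, Activity 3@1, Activity 4@3: h1:11  h2:11  h3:10  h4:10  h5:3 — peak 11 ≤ 11.

yes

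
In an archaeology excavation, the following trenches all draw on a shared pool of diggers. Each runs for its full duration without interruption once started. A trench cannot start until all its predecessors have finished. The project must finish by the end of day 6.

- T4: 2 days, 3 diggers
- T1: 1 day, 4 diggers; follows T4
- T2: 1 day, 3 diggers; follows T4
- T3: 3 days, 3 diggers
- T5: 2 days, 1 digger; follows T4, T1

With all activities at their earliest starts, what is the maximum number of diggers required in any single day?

Early-start schedule: T4@1, T1@3, T2@3, T3@1, T5@4.
Load per day: day 1: 6, day 2: 6, day 3: 10, day 4: 1, day 5: 1, day 6: 0.
Peak is 10.

10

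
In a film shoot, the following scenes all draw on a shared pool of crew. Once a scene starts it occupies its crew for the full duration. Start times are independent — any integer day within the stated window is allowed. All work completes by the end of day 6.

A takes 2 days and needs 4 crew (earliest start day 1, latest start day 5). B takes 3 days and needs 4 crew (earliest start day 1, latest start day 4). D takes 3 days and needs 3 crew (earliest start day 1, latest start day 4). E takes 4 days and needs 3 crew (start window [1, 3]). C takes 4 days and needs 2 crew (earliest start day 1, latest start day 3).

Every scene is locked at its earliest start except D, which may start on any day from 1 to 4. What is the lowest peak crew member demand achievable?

D@1: d1:16  d2:16  d3:12  d4:5  d5:0  d6:0 → peak 16
D@2: d1:13  d2:16  d3:12  d4:8  d5:0  d6:0 → peak 16
D@3: d1:13  d2:13  d3:12  d4:8  d5:3  d6:0 → peak 13
D@4: d1:13  d2:13  d3:9  d4:8  d5:3  d6:3 → peak 13
Best is D@3, peak 13.

13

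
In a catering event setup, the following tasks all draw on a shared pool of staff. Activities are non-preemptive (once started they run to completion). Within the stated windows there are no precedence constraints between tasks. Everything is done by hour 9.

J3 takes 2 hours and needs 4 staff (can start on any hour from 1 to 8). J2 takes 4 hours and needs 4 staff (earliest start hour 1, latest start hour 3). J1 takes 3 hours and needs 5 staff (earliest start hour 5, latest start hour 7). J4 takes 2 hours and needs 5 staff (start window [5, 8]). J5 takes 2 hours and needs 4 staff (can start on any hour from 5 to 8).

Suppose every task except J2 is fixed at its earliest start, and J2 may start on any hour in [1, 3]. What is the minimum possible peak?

J2@1: h1:8  h2:8  h3:4  h4:4  h5:14  h6:14  h7:5  h8:0  h9:0 → peak 14
J2@2: h1:4  h2:8  h3:4  h4:4  h5:18  h6:14  h7:5  h8:0  h9:0 → peak 18
J2@3: h1:4  h2:4  h3:4  h4:4  h5:18  h6:18  h7:5  h8:0  h9:0 → peak 18
Best is J2@1, peak 14.

14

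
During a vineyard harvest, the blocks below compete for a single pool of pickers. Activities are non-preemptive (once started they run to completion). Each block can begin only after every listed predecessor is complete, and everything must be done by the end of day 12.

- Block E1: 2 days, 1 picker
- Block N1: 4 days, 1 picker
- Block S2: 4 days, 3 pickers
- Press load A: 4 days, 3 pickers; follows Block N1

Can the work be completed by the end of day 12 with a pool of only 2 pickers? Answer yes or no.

no

Total picker-days = 30; over 12 days the average is 30/12 > 2, so some day must exceed 2.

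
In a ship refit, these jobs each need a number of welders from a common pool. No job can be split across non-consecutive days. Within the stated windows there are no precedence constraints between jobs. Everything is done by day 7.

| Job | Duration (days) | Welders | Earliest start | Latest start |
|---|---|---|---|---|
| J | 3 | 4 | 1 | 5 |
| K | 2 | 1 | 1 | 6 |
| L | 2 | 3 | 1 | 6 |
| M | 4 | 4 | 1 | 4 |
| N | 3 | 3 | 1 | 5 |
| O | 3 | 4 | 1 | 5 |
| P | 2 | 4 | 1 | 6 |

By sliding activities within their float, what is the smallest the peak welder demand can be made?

11

Early-start (J@1, K@1, L@1, M@1, N@1, O@1, P@1) gives peak 23: d1:23  d2:23  d3:15  d4:4  d5:0  d6:0  d7:0.
Shift M→4, O→3, P→6.
Schedule J@1, K@1, L@1, M@4, N@1, O@3, P@6: d1:11  d2:11  d3:11  d4:8  d5:8  d6:8  d7:8 — peak 11.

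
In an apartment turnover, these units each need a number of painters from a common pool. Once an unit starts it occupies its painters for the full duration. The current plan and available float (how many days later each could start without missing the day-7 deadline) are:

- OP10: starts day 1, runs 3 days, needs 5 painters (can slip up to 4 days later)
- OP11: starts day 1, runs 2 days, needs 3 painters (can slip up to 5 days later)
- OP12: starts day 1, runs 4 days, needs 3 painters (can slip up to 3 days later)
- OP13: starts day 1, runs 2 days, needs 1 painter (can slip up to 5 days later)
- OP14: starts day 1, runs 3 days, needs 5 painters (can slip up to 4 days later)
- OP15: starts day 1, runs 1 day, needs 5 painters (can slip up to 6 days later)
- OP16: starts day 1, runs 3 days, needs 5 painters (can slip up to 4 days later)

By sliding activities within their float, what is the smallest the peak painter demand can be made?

Early-start (OP10@1, OP11@1, OP12@1, OP13@1, OP14@1, OP15@1, OP16@1) gives peak 27: d1:27  d2:22  d3:18  d4:3  d5:0  d6:0  d7:0.
Shift OP13→3, OP14→4, OP15→7, OP16→5.
Schedule OP10@1, OP11@1, OP12@1, OP13@3, OP14@4, OP15@7, OP16@5: d1:11  d2:11  d3:9  d4:9  d5:10  d6:10  d7:10 — peak 11.

11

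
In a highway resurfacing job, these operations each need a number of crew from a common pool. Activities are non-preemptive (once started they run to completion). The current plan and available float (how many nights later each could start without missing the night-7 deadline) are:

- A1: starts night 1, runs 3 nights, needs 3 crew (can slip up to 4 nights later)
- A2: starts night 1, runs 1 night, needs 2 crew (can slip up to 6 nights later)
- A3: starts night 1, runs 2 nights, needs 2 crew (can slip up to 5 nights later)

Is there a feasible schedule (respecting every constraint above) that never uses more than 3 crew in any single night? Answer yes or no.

yes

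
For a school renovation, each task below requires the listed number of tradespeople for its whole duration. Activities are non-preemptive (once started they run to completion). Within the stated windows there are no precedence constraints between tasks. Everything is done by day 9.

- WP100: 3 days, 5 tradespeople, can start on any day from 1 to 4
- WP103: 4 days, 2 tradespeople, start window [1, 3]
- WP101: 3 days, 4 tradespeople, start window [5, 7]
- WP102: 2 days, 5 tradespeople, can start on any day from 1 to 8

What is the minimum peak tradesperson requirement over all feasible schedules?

7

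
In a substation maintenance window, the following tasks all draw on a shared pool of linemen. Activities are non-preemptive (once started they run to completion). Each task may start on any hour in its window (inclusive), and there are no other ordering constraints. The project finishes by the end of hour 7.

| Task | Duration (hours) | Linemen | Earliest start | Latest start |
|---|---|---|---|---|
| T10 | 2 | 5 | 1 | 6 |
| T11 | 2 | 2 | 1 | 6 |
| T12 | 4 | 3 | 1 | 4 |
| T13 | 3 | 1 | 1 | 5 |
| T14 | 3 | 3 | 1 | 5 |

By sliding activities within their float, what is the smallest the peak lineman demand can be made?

6

Early-start (T10@1, T11@1, T12@1, T13@1, T14@1) gives peak 14: h1:14  h2:14  h3:7  h4:3  h5:0  h6:0  h7:0.
Shift T11→3, T12→3, T14→5.
Schedule T10@1, T11@3, T12@3, T13@1, T14@5: h1:6  h2:6  h3:6  h4:5  h5:6  h6:6  h7:3 — peak 6.
Total lineman-hours = 38 over 7 hours ⇒ peak ≥ ⌈38/7⌉ = 6, so 6 is optimal.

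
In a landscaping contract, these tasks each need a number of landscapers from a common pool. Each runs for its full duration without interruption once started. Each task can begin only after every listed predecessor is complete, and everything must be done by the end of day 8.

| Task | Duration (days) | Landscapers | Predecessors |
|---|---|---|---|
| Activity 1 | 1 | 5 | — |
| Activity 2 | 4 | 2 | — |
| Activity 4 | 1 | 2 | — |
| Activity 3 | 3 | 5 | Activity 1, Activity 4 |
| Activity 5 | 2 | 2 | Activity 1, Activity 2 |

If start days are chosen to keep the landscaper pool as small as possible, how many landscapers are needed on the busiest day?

7

Early-start (Activity 1@1, Activity 2@1, Activity 4@1, Activity 3@2, Activity 5@5) gives peak 9: d1:9  d2:7  d3:7  d4:7  d5:2  d6:2  d7:0  d8:0.
Shift Activity 4→2, Activity 3→3.
Schedule Activity 1@1, Activity 2@1, Activity 4@2, Activity 3@3, Activity 5@5: d1:7  d2:4  d3:7  d4:7  d5:7  d6:2  d7:0  d8:0 — peak 7.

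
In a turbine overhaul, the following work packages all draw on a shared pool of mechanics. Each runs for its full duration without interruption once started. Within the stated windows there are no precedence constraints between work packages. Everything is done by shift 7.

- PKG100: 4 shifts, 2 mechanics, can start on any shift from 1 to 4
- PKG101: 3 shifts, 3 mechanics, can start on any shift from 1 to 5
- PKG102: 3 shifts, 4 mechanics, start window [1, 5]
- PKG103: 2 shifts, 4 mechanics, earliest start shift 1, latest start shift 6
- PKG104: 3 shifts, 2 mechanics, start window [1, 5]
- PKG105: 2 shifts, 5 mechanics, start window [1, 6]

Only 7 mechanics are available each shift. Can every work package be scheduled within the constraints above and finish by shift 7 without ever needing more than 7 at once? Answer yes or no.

no

Total mechanic-shifts = 53; over 7 shifts the average is 53/7 > 7, so some shift must exceed 7.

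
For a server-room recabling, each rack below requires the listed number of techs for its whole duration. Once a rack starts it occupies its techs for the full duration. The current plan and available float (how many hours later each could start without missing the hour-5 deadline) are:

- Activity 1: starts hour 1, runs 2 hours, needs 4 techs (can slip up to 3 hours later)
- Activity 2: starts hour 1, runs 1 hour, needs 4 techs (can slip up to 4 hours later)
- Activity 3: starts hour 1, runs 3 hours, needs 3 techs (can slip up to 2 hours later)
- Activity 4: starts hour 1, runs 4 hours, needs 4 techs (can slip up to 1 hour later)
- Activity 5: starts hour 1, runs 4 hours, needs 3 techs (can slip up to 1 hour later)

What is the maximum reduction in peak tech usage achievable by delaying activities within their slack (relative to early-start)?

7

Early-start peak: h1:18  h2:14  h3:10  h4:7  h5:0 ⇒ 18.
Leveled (Activity 1@1, Activity 2@1, Activity 3@3, Activity 4@2, Activity 5@1): h1:11  h2:11  h3:10  h4:10  h5:7 ⇒ 11.
Reduction 18 − 11 = 7.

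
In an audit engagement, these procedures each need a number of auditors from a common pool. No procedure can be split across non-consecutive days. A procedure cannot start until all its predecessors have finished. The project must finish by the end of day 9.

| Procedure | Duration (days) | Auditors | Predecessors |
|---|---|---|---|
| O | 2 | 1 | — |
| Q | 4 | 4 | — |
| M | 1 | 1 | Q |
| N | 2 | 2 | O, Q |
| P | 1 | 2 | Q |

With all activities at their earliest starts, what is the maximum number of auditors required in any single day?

5

Early-start schedule: O@1, Q@1, M@5, N@5, P@5.
Load per day: day 1: 5, day 2: 5, day 3: 4, day 4: 4, day 5: 5, day 6: 2, day 7: 0, day 8: 0, day 9: 0.
Peak is 5.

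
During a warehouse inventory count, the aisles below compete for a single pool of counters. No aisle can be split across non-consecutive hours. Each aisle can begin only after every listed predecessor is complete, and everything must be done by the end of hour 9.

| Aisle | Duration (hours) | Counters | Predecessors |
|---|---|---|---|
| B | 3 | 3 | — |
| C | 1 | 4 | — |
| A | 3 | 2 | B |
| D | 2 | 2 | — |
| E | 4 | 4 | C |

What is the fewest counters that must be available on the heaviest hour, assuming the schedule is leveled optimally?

Early-start (B@1, C@1, A@4, D@1, E@2) gives peak 9: h1:9  h2:9  h3:7  h4:6  h5:6  h6:2  h7:0  h8:0  h9:0.
Shift C→4, E→5.
Schedule B@1, C@4, A@4, D@1, E@5: h1:5  h2:5  h3:3  h4:6  h5:6  h6:6  h7:4  h8:4  h9:0 — peak 6.

6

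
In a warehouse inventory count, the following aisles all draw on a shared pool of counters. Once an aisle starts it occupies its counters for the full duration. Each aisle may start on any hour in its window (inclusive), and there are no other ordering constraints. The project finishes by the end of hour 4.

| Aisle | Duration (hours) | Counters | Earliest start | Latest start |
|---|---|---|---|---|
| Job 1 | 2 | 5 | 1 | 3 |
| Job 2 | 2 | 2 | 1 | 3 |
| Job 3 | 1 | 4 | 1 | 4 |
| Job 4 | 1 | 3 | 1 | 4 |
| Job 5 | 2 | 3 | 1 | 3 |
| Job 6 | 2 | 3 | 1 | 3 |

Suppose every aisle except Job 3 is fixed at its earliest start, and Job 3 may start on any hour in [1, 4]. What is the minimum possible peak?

Job 3@1: h1:20  h2:13  h3:0  h4:0 → peak 20
Job 3@2: h1:16  h2:17  h3:0  h4:0 → peak 17
Job 3@3: h1:16  h2:13  h3:4  h4:0 → peak 16
Job 3@4: h1:16  h2:13  h3:0  h4:4 → peak 16
Best is Job 3@3, peak 16.

16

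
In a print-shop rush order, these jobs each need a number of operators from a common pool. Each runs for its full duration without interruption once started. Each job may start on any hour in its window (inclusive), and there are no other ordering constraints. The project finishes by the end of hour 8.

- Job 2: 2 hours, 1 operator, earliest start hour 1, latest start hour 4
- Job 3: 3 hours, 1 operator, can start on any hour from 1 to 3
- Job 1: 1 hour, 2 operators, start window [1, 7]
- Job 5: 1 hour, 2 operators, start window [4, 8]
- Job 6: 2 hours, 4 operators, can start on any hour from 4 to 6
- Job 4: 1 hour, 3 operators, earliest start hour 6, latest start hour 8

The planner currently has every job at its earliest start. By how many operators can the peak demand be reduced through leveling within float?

Early-start peak: h1:4  h2:2  h3:1  h4:6  h5:4  h6:3  h7:0  h8:0 ⇒ 6.
Leveled (Job 2@1, Job 3@1, Job 1@1, Job 5@4, Job 6@5, Job 4@7): h1:4  h2:2  h3:1  h4:2  h5:4  h6:4  h7:3  h8:0 ⇒ 4.
Reduction 6 − 4 = 2.

2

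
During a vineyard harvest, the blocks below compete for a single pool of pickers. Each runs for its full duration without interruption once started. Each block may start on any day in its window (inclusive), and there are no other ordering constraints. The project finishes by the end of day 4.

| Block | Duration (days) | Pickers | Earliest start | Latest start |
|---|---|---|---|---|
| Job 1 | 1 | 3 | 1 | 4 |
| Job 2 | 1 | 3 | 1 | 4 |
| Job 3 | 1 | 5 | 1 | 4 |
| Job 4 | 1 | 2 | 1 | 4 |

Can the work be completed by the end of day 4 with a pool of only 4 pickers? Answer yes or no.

no

The minimum achievable peak is 5; 4 < 5, so no feasible schedule stays within the cap.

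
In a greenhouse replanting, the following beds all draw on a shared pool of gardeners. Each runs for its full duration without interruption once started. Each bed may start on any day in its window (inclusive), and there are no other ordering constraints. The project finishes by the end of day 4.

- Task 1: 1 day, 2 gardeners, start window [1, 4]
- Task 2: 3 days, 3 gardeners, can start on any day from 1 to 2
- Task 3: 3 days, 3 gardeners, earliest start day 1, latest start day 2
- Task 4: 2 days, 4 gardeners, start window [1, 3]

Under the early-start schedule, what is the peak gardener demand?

Early-start schedule: Task 1@1, Task 2@1, Task 3@1, Task 4@1.
Load per day: day 1: 12, day 2: 10, day 3: 6, day 4: 0.
Peak is 12.

12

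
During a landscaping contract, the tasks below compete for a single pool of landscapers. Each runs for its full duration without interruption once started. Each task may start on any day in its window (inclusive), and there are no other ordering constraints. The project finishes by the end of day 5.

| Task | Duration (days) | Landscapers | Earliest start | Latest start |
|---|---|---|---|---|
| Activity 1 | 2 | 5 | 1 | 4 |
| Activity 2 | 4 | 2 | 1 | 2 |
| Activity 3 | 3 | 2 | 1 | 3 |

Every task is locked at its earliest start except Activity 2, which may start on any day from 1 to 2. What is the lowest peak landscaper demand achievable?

9

Activity 2@1: d1:9  d2:9  d3:4  d4:2  d5:0 → peak 9
Activity 2@2: d1:7  d2:9  d3:4  d4:2  d5:2 → peak 9
Best is Activity 2@1, peak 9.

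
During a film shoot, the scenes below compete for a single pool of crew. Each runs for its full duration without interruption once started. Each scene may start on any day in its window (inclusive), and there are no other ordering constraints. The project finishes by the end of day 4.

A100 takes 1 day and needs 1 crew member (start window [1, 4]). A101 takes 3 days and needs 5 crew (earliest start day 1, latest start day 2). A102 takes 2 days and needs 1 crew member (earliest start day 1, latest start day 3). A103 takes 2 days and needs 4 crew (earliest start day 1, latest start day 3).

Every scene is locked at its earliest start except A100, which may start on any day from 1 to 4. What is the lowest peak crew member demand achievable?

A100@1: d1:11  d2:10  d3:5  d4:0 → peak 11
A100@2: d1:10  d2:11  d3:5  d4:0 → peak 11
A100@3: d1:10  d2:10  d3:6  d4:0 → peak 10
A100@4: d1:10  d2:10  d3:5  d4:1 → peak 10
Best is A100@3, peak 10.

10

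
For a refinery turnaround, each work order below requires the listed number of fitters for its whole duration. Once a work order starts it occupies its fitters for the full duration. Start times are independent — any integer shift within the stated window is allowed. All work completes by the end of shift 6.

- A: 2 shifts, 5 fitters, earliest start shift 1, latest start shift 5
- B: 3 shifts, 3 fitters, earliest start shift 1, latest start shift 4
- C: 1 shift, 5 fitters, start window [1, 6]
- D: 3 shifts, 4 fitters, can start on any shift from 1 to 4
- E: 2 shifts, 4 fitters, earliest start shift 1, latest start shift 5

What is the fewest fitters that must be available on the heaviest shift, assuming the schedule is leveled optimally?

Early-start (A@1, B@1, C@1, D@1, E@1) gives peak 21: s1:21  s2:16  s3:7  s4:0  s5:0  s6:0.
Shift C→3, D→4, E→4.
Schedule A@1, B@1, C@3, D@4, E@4: s1:8  s2:8  s3:8  s4:8  s5:8  s6:4 — peak 8.
Total fitter-shifts = 44 over 6 shifts ⇒ peak ≥ ⌈44/6⌉ = 8, so 8 is optimal.

8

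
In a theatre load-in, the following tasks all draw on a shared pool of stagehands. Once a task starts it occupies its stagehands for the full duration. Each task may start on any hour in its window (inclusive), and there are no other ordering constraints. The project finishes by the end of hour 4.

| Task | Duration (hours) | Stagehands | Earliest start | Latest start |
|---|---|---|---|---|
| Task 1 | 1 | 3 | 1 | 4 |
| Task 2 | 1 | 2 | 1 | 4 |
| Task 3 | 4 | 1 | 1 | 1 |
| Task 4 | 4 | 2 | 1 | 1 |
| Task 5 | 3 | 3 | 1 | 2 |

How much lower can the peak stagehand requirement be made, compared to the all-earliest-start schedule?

3

Early-start peak: h1:11  h2:6  h3:6  h4:3 ⇒ 11.
Leveled (Task 1@1, Task 2@1, Task 3@1, Task 4@1, Task 5@2): h1:8  h2:6  h3:6  h4:6 ⇒ 8.
Reduction 11 − 8 = 3.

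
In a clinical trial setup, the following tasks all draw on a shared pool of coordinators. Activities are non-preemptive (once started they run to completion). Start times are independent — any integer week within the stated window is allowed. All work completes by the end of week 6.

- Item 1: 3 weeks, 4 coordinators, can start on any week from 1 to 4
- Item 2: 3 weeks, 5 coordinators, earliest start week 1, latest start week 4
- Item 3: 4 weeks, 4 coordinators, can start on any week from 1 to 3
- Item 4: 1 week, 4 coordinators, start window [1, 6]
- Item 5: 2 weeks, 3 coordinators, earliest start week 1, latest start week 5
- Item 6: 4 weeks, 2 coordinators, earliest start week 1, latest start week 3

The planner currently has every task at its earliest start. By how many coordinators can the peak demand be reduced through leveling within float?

Early-start peak: w1:22  w2:18  w3:15  w4:6  w5:0  w6:0 ⇒ 22.
Leveled (Item 1@1, Item 2@4, Item 3@1, Item 4@5, Item 5@1, Item 6@3): w1:11  w2:11  w3:10  w4:11  w5:11  w6:7 ⇒ 11.
Reduction 22 − 11 = 11.

11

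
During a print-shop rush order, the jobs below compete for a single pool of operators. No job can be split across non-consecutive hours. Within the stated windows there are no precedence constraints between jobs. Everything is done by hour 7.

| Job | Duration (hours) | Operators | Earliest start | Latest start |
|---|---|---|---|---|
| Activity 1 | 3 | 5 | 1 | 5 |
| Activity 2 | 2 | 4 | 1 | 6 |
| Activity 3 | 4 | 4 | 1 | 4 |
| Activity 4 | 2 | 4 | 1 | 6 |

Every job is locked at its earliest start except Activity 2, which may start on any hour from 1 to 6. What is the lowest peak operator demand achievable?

13

Activity 2@1: h1:17  h2:17  h3:9  h4:4  h5:0  h6:0  h7:0 → peak 17
Activity 2@2: h1:13  h2:17  h3:13  h4:4  h5:0  h6:0  h7:0 → peak 17
Activity 2@3: h1:13  h2:13  h3:13  h4:8  h5:0  h6:0  h7:0 → peak 13
Activity 2@4: h1:13  h2:13  h3:9  h4:8  h5:4  h6:0  h7:0 → peak 13
Activity 2@5: h1:13  h2:13  h3:9  h4:4  h5:4  h6:4  h7:0 → peak 13
Activity 2@6: h1:13  h2:13  h3:9  h4:4  h5:0  h6:4  h7:4 → peak 13
Best is Activity 2@3, peak 13.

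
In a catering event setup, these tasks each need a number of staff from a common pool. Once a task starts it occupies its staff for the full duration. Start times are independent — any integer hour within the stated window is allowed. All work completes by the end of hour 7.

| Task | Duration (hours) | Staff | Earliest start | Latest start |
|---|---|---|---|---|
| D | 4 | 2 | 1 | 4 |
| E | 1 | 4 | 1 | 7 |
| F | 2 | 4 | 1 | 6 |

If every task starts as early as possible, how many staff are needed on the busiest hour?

Early-start schedule: D@1, E@1, F@1.
Load per hour: hour 1: 10, hour 2: 6, hour 3: 2, hour 4: 2, hour 5: 0, hour 6: 0, hour 7: 0.
Peak is 10.

10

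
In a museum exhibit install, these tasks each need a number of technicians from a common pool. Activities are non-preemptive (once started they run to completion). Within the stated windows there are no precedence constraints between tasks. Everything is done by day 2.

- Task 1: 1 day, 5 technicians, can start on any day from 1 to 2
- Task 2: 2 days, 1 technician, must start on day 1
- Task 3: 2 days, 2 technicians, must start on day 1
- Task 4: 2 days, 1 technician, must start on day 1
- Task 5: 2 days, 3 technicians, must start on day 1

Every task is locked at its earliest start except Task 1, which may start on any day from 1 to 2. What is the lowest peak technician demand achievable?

Task 1@1: d1:12  d2:7 → peak 12
Task 1@2: d1:7  d2:12 → peak 12
Best is Task 1@1, peak 12.

12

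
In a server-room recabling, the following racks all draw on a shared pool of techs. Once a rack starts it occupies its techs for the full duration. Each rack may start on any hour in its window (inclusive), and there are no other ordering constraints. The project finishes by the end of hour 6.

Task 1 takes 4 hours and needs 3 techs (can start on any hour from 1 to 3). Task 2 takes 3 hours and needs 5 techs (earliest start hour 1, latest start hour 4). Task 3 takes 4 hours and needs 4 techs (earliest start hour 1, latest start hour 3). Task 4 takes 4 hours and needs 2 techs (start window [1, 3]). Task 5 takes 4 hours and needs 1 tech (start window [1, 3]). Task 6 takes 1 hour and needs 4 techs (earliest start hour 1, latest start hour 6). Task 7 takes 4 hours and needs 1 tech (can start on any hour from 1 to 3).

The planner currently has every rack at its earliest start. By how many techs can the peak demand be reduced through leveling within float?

4

Early-start peak: h1:20  h2:16  h3:16  h4:11  h5:0  h6:0 ⇒ 20.
Leveled (Task 1@1, Task 2@1, Task 3@1, Task 4@1, Task 5@1, Task 6@4, Task 7@1): h1:16  h2:16  h3:16  h4:15  h5:0  h6:0 ⇒ 16.
Reduction 20 − 16 = 4.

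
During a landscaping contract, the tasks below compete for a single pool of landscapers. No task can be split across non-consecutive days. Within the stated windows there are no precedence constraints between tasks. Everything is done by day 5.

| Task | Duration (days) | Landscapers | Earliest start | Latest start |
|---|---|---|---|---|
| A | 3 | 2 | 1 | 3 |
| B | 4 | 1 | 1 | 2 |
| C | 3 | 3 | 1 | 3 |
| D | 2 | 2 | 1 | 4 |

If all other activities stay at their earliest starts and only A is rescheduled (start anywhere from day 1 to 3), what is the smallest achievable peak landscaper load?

6

A@1: d1:8  d2:8  d3:6  d4:1  d5:0 → peak 8
A@2: d1:6  d2:8  d3:6  d4:3  d5:0 → peak 8
A@3: d1:6  d2:6  d3:6  d4:3  d5:2 → peak 6
Best is A@3, peak 6.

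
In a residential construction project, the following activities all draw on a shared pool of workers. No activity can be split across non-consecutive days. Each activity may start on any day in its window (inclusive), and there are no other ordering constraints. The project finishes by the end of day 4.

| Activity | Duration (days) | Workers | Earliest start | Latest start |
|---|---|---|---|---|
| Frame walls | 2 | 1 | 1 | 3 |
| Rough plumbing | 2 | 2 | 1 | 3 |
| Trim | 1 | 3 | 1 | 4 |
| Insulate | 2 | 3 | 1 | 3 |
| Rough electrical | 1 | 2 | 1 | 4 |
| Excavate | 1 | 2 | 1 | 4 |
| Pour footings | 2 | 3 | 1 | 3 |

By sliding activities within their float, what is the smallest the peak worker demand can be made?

7

Early-start (Frame walls@1, Rough plumbing@1, Trim@1, Insulate@1, Rough electrical@1, Excavate@1, Pour footings@1) gives peak 16: d1:16  d2:9  d3:0  d4:0.
Shift Insulate→2, Rough electrical→4, Excavate→4, Pour footings→3.
Schedule Frame walls@1, Rough plumbing@1, Trim@1, Insulate@2, Rough electrical@4, Excavate@4, Pour footings@3: d1:6  d2:6  d3:6  d4:7 — peak 7.
Total worker-days = 25 over 4 days ⇒ peak ≥ ⌈25/4⌉ = 7, so 7 is optimal.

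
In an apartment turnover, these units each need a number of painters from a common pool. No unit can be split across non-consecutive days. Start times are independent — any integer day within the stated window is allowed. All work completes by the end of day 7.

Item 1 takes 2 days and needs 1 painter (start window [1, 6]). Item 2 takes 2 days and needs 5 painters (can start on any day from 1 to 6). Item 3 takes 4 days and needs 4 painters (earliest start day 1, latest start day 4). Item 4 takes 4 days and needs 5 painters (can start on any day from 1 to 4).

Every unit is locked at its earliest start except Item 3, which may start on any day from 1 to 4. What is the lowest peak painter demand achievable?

11

Item 3@1: d1:15  d2:15  d3:9  d4:9  d5:0  d6:0  d7:0 → peak 15
Item 3@2: d1:11  d2:15  d3:9  d4:9  d5:4  d6:0  d7:0 → peak 15
Item 3@3: d1:11  d2:11  d3:9  d4:9  d5:4  d6:4  d7:0 → peak 11
Item 3@4: d1:11  d2:11  d3:5  d4:9  d5:4  d6:4  d7:4 → peak 11
Best is Item 3@3, peak 11.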